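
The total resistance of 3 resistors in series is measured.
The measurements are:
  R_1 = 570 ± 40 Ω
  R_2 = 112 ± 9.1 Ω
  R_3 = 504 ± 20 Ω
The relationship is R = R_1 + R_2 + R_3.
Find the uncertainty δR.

45.6 Ω

Absolute uncertainties add in quadrature for a linear combination:
  (δR_1)² = 1600;  (δR_2)² = 82.8;  (δR_3)² = 400
δR = √(2080) = 45.6 Ω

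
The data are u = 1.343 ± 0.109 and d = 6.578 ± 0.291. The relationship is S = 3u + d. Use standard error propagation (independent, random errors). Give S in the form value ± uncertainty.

Sums and differences: (δS)² = Σ (cᵢ δxᵢ)².
  (3·δu)² = 0.107;  (δd)² = 0.0847
δS = √(0.192) = 0.438
S = 10.61.

10.61 ± 0.438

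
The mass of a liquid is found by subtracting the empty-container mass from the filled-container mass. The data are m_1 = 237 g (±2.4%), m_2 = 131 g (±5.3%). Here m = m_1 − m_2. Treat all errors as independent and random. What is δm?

8.98 g

m is a linear combination, so absolute uncertainties add in quadrature:
  (δm_1)² = 32.4;  (δm_2)² = 48.2
δm = √(80.6) = 8.98 g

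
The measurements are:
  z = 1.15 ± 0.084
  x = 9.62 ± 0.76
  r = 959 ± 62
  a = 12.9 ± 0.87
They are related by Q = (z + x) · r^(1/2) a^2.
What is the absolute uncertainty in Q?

8650

Let u = z + x = 10.8. δu = √(δz² + δx²) = √(0.00706 + 0.578) = 0.765, so δu/u = 0.0710.
Q is then a monomial in u, r, a:
δQ/Q = √((δu/u)² + (½·δr/r)² + (2·δa/a)²) = √(0.00504 + 0.00104 + 0.0182) = 0.156
Q = 55500, so δQ = 0.156 × 55500 = 8650.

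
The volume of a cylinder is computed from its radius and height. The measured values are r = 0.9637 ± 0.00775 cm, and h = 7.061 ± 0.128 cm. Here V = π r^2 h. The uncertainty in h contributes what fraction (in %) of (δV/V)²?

56.0%

(δV/V)² = (2·δr/r)² + (1·δh/h)²
  r term: (2×0.00804)² = 0.000259
  h term: (1×0.0181)² = 0.000329
Total = 0.000587. Share from h = 0.000329/0.000587 = 0.560.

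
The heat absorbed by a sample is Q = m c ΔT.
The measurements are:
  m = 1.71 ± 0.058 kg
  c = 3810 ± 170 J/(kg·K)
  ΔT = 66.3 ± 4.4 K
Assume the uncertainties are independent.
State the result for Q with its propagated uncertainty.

(4.32 ± 0.375) × 10^5 J

Since Q is a product/quotient, work with relative uncertainties:
  (1·δm/m)² = (1×0.0339)² = 0.00115;  (1·δc/c)² = (1×0.0446)² = 0.00199;  (1·δΔT/ΔT)² = (1×0.0664)² = 0.00440
δQ/Q = √(0.00755) = 0.0869
Q = 4.32e+05 J, so δQ = 0.0869 × 4.32e+05 = 37500 J.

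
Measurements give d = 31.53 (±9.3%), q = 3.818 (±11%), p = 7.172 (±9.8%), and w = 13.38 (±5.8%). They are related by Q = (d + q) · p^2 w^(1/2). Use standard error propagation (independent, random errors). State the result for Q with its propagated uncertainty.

6651 ± 1430

Let u = d + q = 35.35. δu = √(δd² + δq²) = √(8.60 + 0.176) = 2.96, so δu/u = 0.0838.
Q is then a monomial in u, p, w:
δQ/Q = √((δu/u)² + (2·δp/p)² + (½·δw/w)²) = √(0.00702 + 0.0384 + 0.000841) = 0.215
Q = 6651, so δQ = 0.215 × 6651 = 1430.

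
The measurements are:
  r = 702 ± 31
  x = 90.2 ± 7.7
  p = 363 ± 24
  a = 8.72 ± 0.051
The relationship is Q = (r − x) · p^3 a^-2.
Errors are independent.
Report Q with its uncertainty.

(3.85 ± 0.791) × 10^8

Let u = r − x = 612. δu = √(δr² + δx²) = √(961 + 59.3) = 31.9, so δu/u = 0.0522.
Q is then a monomial in u, p, a:
δQ/Q = √((δu/u)² + (3·δp/p)² + (-2·δa/a)²) = √(0.00273 + 0.0393 + 0.000137) = 0.205
Q = 3.85e+08, so δQ = 0.205 × 3.85e+08 = 7.91e+07.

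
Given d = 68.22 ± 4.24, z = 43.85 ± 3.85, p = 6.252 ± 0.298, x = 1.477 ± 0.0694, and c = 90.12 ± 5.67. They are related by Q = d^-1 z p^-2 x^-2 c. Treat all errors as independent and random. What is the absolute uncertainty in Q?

Q is a product of powers, so relative uncertainties combine in quadrature:
  (-1·δd/d)² = (-1×0.0622)² = 0.00386;  (1·δz/z)² = (1×0.0878)² = 0.00771;  (-2·δp/p)² = (-2×0.0477)² = 0.00909;  (-2·δx/x)² = (-2×0.0470)² = 0.00883;  (1·δc/c)² = (1×0.0629)² = 0.00396
δQ/Q = √(0.0334) = 0.183
Q = 0.6793, so δQ = 0.183 × 0.6793 = 0.124.

0.124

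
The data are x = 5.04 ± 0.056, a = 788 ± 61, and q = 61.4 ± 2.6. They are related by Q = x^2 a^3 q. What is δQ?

Since Q is a product/quotient, work with relative uncertainties:
  (2·δx/x)² = (2×0.0111)² = 0.000494;  (3·δa/a)² = (3×0.0774)² = 0.0539;  (1·δq/q)² = (1×0.0423)² = 0.00179
δQ/Q = √(0.0562) = 0.237
Q = 7.63e+11, so δQ = 0.237 × 7.63e+11 = 1.81e+11.

1.81e+11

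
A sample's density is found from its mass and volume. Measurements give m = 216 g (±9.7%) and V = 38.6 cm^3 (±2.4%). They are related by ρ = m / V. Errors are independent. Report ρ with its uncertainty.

For a monomial ρ ∝ m, V^-1, fractional errors add in quadrature:
  (1·δm/m)² = (1×0.0970)² = 0.00941;  (-1·δV/V)² = (-1×0.0240)² = 0.000576
δρ/ρ = √(0.00998) = 0.0999
ρ = 5.60 g/cm^3, so δρ = 0.0999 × 5.60 = 0.559 g/cm^3.

5.60 ± 0.559 g/cm^3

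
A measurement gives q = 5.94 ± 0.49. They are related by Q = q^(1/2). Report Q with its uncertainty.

Since Q is a product/quotient, work with relative uncertainties:
  (½·δq/q)² = (0.5×0.0825)² = 0.00170
δQ/Q = √(0.00170) = 0.0412
Q = 2.44, so δQ = 0.0412 × 2.44 = 0.101.

2.44 ± 0.101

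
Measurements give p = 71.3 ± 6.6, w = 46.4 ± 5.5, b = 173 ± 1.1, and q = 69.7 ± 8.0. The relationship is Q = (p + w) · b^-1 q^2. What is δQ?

796

Let u = p + w = 118. δu = √(δp² + δw²) = √(43.6 + 30.2) = 8.59, so δu/u = 0.0730.
Q is then a monomial in u, b, q:
δQ/Q = √((δu/u)² + (-1·δb/b)² + (2·δq/q)²) = √(0.00533 + 4.04e-05 + 0.0527) = 0.241
Q = 3310, so δQ = 0.241 × 3310 = 796.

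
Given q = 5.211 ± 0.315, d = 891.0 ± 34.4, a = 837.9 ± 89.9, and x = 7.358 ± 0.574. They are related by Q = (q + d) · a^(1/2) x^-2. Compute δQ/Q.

0.169

Let u = q + d = 896.2. δu = √(δq² + δd²) = √(0.0992 + 1180) = 34.4, so δu/u = 0.0384.
Q is then a monomial in u, a, x:
δQ/Q = √((δu/u)² + (½·δa/a)² + (-2·δx/x)²) = √(0.00147 + 0.00288 + 0.0243) = 0.169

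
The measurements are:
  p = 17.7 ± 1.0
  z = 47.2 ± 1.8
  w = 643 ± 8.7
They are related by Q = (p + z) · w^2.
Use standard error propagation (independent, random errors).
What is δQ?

1.12e+06

Let u = p + z = 64.9. δu = √(δp² + δz²) = √(1.00 + 3.24) = 2.06, so δu/u = 0.0317.
Q is then a monomial in u, w:
δQ/Q = √((δu/u)² + (2·δw/w)²) = √(0.00101 + 0.000732) = 0.0417
Q = 2.68e+07, so δQ = 0.0417 × 2.68e+07 = 1.12e+06.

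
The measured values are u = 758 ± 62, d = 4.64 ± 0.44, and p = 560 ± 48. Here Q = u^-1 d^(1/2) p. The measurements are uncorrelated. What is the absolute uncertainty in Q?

Since Q is a product/quotient, work with relative uncertainties:
  (-1·δu/u)² = (-1×0.0818)² = 0.00669;  (½·δd/d)² = (0.5×0.0948)² = 0.00225;  (1·δp/p)² = (1×0.0857)² = 0.00735
δQ/Q = √(0.0163) = 0.128
Q = 1.59, so δQ = 0.128 × 1.59 = 0.203.

0.203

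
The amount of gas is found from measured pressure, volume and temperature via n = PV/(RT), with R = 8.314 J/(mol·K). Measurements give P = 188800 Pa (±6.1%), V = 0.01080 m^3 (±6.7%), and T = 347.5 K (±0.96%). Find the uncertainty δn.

0.0643 mol

n is a product of powers, so relative uncertainties combine in quadrature:
  (1·δP/P)² = (1×0.0610)² = 0.00372;  (1·δV/V)² = (1×0.0670)² = 0.00449;  (-1·δT/T)² = (-1×0.00960)² = 9.22e-05
δn/n = √(0.00830) = 0.0911
n = 0.7058 mol, so δn = 0.0911 × 0.7058 = 0.0643 mol.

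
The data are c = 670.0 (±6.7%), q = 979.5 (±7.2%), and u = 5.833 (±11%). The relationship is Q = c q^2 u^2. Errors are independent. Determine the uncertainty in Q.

5.93e+09

Relative error in a monomial: (δQ/Q)² = Σ (nᵢ · δxᵢ/xᵢ)².
  (1·δc/c)² = (1×0.0670)² = 0.00449;  (2·δq/q)² = (2×0.0720)² = 0.0207;  (2·δu/u)² = (2×0.110)² = 0.0484
δQ/Q = √(0.0736) = 0.271
Q = 2.187e+10, so δQ = 0.271 × 2.187e+10 = 5.93e+09.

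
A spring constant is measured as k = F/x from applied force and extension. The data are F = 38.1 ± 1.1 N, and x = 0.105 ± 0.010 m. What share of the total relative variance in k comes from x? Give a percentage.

(δk/k)² = (1·δF/F)² + (-1·δx/x)²
  F term: (1×0.0289)² = 0.000834
  x term: (-1×0.0952)² = 0.00907
Total = 0.00990. Share from x = 0.00907/0.00990 = 0.916.

91.6%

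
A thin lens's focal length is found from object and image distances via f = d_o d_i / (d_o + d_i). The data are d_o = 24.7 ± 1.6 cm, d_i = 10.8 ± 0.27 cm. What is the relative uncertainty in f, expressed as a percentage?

∂f/∂d_o = (d_i/(d_o+d_i))² = 0.0926;  ∂f/∂d_i = (d_o/(d_o+d_i))² = 0.484
δf = √((∂f/∂d_o · δd_o)² + (∂f/∂d_i · δd_i)²) = √(0.0219 + 0.0171) = 0.198 cm
f = 7.51 cm, so δf/f = 0.198/7.51 = 0.0263.

2.63%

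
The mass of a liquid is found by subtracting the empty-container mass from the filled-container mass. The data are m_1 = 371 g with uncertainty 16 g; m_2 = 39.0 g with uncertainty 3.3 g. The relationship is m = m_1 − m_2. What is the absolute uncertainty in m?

m is a linear combination, so absolute uncertainties add in quadrature:
  (δm_1)² = 256;  (δm_2)² = 10.9
δm = √(267) = 16.3 g

16.3 g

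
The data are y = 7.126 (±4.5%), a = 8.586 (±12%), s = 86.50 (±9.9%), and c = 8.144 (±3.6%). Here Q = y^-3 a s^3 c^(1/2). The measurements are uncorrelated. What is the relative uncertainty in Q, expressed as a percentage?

Since Q is a product/quotient, work with relative uncertainties:
  (-3·δy/y)² = (-3×0.0450)² = 0.0182;  (1·δa/a)² = (1×0.120)² = 0.0144;  (3·δs/s)² = (3×0.0990)² = 0.0882;  (½·δc/c)² = (0.5×0.0360)² = 0.000324
δQ/Q = √(0.121) = 0.348

34.8%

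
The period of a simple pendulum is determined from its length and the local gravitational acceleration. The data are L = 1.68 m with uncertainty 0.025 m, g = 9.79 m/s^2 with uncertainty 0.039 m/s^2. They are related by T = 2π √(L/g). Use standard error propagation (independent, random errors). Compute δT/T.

0.00770

Relative error in a monomial: (δT/T)² = Σ (nᵢ · δxᵢ/xᵢ)².
  (½·δL/L)² = (0.5×0.0149)² = 5.54e-05;  (−½·δg/g)² = (-0.5×0.00398)² = 3.97e-06
δT/T = √(5.93e-05) = 0.00770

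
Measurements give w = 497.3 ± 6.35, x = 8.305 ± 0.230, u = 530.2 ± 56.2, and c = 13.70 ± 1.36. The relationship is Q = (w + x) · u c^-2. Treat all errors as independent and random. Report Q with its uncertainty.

Let h = w + x = 505.6. δh = √(δw² + δx²) = √(40.3 + 0.0529) = 6.35, so δh/h = 0.0126.
Q is then a monomial in h, u, c:
δQ/Q = √((δh/h)² + (1·δu/u)² + (-2·δc/c)²) = √(0.000158 + 0.0112 + 0.0394) = 0.225
Q = 1428, so δQ = 0.225 × 1428 = 322.

1428 ± 322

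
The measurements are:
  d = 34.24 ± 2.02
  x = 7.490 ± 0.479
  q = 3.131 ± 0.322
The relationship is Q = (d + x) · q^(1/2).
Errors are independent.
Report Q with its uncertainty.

Let u = d + x = 41.73. δu = √(δd² + δx²) = √(4.08 + 0.229) = 2.08, so δu/u = 0.0497.
Q is then a monomial in u, q:
δQ/Q = √((δu/u)² + (½·δq/q)²) = √(0.00247 + 0.00264) = 0.0715
Q = 73.84, so δQ = 0.0715 × 73.84 = 5.28.

73.84 ± 5.28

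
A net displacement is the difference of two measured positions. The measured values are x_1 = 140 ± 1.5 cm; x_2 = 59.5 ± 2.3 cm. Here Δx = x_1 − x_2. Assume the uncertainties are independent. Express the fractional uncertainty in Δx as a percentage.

3.41%

Each term contributes (cᵢ δxᵢ)² to (δΔx)²:
  (δx_1)² = 2.25;  (δx_2)² = 5.29
δΔx = √(7.54) = 2.75 cm
Δx = 80.5 cm, so δΔx/Δx = 2.75/80.5 = 0.0341.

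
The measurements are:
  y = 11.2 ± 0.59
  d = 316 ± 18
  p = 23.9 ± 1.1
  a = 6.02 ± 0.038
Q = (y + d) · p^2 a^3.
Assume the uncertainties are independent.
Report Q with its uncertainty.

Let u = y + d = 327. δu = √(δy² + δd²) = √(0.348 + 324) = 18.0, so δu/u = 0.0550.
Q is then a monomial in u, p, a:
δQ/Q = √((δu/u)² + (2·δp/p)² + (3·δa/a)²) = √(0.00303 + 0.00847 + 0.000359) = 0.109
Q = 4.08e+07, so δQ = 0.109 × 4.08e+07 = 4.44e+06.

(4.08 ± 0.444) × 10^7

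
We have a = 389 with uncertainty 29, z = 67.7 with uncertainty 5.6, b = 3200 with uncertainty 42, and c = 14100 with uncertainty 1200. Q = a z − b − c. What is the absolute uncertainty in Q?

Let p = a·z = 26300. δp/p = √((1·δa/a)² + (1·δz/z)²) = √(0.00556 + 0.00684) = 0.111, so δp = 2930.
Q = p − b − c: δQ = √(δp² + δb² + δc²) = √(8.6e+06 + 1760 + 1.44e+06) = 3170

3170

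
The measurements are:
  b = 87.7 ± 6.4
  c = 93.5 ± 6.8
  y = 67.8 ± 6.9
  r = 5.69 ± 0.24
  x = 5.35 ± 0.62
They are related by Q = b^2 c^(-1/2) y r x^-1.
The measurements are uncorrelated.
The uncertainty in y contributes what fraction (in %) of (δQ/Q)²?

(δQ/Q)² = (2·δb/b)² + (−½·δc/c)² + (1·δy/y)² + (1·δr/r)² + (-1·δx/x)²
  b term: (2×0.0730)² = 0.0213
  c term: (-0.5×0.0727)² = 0.00132
  y term: (1×0.102)² = 0.0104
  r term: (1×0.0422)² = 0.00178
  x term: (-1×0.116)² = 0.0134
Total = 0.0482. Share from y = 0.0104/0.0482 = 0.215.

21.5%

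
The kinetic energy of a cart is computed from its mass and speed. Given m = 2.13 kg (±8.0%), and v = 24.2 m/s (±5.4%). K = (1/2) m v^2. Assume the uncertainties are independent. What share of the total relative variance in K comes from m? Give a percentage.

(δK/K)² = (1·δm/m)² + (2·δv/v)²
  m term: (1×0.0800)² = 0.00640
  v term: (2×0.0540)² = 0.0117
Total = 0.0181. Share from m = 0.00640/0.0181 = 0.354.

35.4%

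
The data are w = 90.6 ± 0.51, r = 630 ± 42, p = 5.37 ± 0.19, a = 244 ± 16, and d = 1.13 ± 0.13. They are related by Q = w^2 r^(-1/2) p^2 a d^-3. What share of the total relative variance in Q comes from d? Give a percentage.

(δQ/Q)² = (2·δw/w)² + (−½·δr/r)² + (2·δp/p)² + (1·δa/a)² + (-3·δd/d)²
  w term: (2×0.00563)² = 0.000127
  r term: (-0.5×0.0667)² = 0.00111
  p term: (2×0.0354)² = 0.00501
  a term: (1×0.0656)² = 0.00430
  d term: (-3×0.115)² = 0.119
Total = 0.130. Share from d = 0.119/0.130 = 0.919.

91.9%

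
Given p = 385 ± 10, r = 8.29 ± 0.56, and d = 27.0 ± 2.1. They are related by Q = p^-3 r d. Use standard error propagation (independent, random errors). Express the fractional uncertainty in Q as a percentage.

12.9%

Each factor contributes (exponent × relative error)² to (δQ/Q)²:
  (-3·δp/p)² = (-3×0.0260)² = 0.00607;  (1·δr/r)² = (1×0.0676)² = 0.00456;  (1·δd/d)² = (1×0.0778)² = 0.00605
δQ/Q = √(0.0167) = 0.129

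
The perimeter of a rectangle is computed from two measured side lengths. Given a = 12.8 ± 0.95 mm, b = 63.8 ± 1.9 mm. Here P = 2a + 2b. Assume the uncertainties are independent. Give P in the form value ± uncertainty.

For a sum/difference, combine absolute errors in quadrature:
  (2·δa)² = 3.61;  (2·δb)² = 14.4
δP = √(18.1) = 4.25 mm
P = 153 mm.

153 ± 4.25 mm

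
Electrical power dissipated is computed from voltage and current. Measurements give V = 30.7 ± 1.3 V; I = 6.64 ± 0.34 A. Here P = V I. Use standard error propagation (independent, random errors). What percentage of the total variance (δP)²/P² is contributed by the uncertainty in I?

(δP/P)² = (1·δV/V)² + (1·δI/I)²
  V term: (1×0.0423)² = 0.00179
  I term: (1×0.0512)² = 0.00262
Total = 0.00442. Share from I = 0.00262/0.00442 = 0.594.

59.4%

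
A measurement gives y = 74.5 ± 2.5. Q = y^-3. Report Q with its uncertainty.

Q ∝ y^-3, so δQ/Q = |-3| · δy/y = 3 × 0.0336 = 0.101.
Q = 2.42e-06, so δQ = 0.101 × 2.42e-06 = 2.43e-07.

(2.42 ± 0.243) × 10^-6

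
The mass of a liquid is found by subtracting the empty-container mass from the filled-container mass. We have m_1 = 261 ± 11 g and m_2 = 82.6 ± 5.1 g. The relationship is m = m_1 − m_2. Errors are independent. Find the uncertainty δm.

Absolute uncertainties add in quadrature for a linear combination:
  (δm_1)² = 121;  (δm_2)² = 26.0
δm = √(147) = 12.1 g

12.1 g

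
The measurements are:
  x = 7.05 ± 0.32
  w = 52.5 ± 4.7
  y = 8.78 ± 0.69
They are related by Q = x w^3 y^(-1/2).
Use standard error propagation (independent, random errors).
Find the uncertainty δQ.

Each factor contributes (exponent × relative error)² to (δQ/Q)²:
  (1·δx/x)² = (1×0.0454)² = 0.00206;  (3·δw/w)² = (3×0.0895)² = 0.0721;  (−½·δy/y)² = (-0.5×0.0786)² = 0.00154
δQ/Q = √(0.0757) = 0.275
Q = 3.44e+05, so δQ = 0.275 × 3.44e+05 = 94700.

94700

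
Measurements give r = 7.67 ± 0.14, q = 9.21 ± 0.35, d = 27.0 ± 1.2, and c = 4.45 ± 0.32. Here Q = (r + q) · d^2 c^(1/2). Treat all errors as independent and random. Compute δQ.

2560

Let u = r + q = 16.9. δu = √(δr² + δq²) = √(0.0196 + 0.122) = 0.377, so δu/u = 0.0223.
Q is then a monomial in u, d, c:
δQ/Q = √((δu/u)² + (2·δd/d)² + (½·δc/c)²) = √(0.000499 + 0.00790 + 0.00129) = 0.0985
Q = 26000, so δQ = 0.0985 × 26000 = 2560.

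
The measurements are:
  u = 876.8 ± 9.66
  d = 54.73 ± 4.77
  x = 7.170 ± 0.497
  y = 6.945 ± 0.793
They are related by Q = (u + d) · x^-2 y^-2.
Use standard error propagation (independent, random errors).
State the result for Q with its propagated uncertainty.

0.3757 ± 0.100

Let w = u + d = 931.5. δw = √(δu² + δd²) = √(93.3 + 22.8) = 10.8, so δw/w = 0.0116.
Q is then a monomial in w, x, y:
δQ/Q = √((δw/w)² + (-2·δx/x)² + (-2·δy/y)²) = √(0.000134 + 0.0192 + 0.0522) = 0.267
Q = 0.3757, so δQ = 0.267 × 0.3757 = 0.100.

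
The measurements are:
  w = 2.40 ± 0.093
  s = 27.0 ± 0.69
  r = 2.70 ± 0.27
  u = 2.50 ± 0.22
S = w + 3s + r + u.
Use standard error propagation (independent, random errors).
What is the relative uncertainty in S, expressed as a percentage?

2.37%

For a sum/difference, combine absolute errors in quadrature:
  (δw)² = 0.00865;  (3·δs)² = 4.28;  (δr)² = 0.0729;  (δu)² = 0.0484
δS = √(4.41) = 2.10
S = 88.6, so δS/S = 2.10/88.6 = 0.0237.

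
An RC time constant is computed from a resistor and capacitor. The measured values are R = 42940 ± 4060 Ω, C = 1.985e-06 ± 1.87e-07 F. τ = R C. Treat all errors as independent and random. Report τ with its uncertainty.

0.08524 ± 0.0114 s

Products/powers → add relative errors in quadrature, weighted by exponent:
  (1·δR/R)² = (1×0.0946)² = 0.00894;  (1·δC/C)² = (1×0.0942)² = 0.00887
δτ/τ = √(0.0178) = 0.133
τ = 0.08524 s, so δτ = 0.133 × 0.08524 = 0.0114 s.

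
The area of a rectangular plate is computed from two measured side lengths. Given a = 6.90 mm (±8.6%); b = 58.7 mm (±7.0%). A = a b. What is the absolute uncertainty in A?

Since A is a product/quotient, work with relative uncertainties:
  (1·δa/a)² = (1×0.0860)² = 0.00740;  (1·δb/b)² = (1×0.0700)² = 0.00490
δA/A = √(0.0123) = 0.111
A = 405 mm^2, so δA = 0.111 × 405 = 44.9 mm^2.

44.9 mm^2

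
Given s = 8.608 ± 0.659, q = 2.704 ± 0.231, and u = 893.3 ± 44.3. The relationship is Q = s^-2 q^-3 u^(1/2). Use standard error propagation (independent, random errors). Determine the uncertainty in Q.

Relative error in a monomial: (δQ/Q)² = Σ (nᵢ · δxᵢ/xᵢ)².
  (-2·δs/s)² = (-2×0.0766)² = 0.0234;  (-3·δq/q)² = (-3×0.0854)² = 0.0657;  (½·δu/u)² = (0.5×0.0496)² = 0.000615
δQ/Q = √(0.0897) = 0.300
Q = 0.02040, so δQ = 0.300 × 0.02040 = 0.00611.

0.00611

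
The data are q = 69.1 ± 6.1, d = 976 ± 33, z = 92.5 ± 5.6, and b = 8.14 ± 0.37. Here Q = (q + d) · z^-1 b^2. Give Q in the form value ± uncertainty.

749 ± 85.2

Let u = q + d = 1050. δu = √(δq² + δd²) = √(37.2 + 1090) = 33.6, so δu/u = 0.0321.
Q is then a monomial in u, z, b:
δQ/Q = √((δu/u)² + (-1·δz/z)² + (2·δb/b)²) = √(0.00103 + 0.00367 + 0.00826) = 0.114
Q = 749, so δQ = 0.114 × 749 = 85.2.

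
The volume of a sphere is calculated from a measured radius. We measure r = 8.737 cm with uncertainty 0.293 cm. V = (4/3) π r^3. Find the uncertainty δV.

V ∝ r^3, so δV/V = |3| · δr/r = 3 × 0.0335 = 0.101.
V = 2794 cm^3, so δV = 0.101 × 2794 = 281 cm^3.

281 cm^3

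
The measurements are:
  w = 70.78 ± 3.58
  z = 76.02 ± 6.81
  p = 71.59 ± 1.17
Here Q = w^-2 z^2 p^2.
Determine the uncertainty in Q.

1230

Since Q is a product/quotient, work with relative uncertainties:
  (-2·δw/w)² = (-2×0.0506)² = 0.0102;  (2·δz/z)² = (2×0.0896)² = 0.0321;  (2·δp/p)² = (2×0.0163)² = 0.00107
δQ/Q = √(0.0434) = 0.208
Q = 5912, so δQ = 0.208 × 5912 = 1230.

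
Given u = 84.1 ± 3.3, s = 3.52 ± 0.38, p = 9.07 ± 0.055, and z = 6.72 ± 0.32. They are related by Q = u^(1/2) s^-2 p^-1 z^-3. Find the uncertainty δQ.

6.98e-05

Since Q is a product/quotient, work with relative uncertainties:
  (½·δu/u)² = (0.5×0.0392)² = 0.000385;  (-2·δs/s)² = (-2×0.108)² = 0.0466;  (-1·δp/p)² = (-1×0.00606)² = 3.68e-05;  (-3·δz/z)² = (-3×0.0476)² = 0.0204
δQ/Q = √(0.0674) = 0.260
Q = 0.000269, so δQ = 0.260 × 0.000269 = 6.98e-05.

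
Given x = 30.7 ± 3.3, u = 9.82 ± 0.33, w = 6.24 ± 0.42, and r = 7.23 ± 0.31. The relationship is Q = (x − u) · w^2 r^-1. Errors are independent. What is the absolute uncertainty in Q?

23.9

Let h = x − u = 20.9. δh = √(δx² + δu²) = √(10.9 + 0.109) = 3.32, so δh/h = 0.159.
Q is then a monomial in h, w, r:
δQ/Q = √((δh/h)² + (2·δw/w)² + (-1·δr/r)²) = √(0.0252 + 0.0181 + 0.00184) = 0.213
Q = 112, so δQ = 0.213 × 112 = 23.9.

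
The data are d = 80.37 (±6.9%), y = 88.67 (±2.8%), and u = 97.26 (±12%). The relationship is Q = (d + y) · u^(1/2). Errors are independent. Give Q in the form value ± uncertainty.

Let w = d + y = 169.0. δw = √(δd² + δy²) = √(30.8 + 6.16) = 6.08, so δw/w = 0.0359.
Q is then a monomial in w, u:
δQ/Q = √((δw/w)² + (½·δu/u)²) = √(0.00129 + 0.00360) = 0.0699
Q = 1667, so δQ = 0.0699 × 1667 = 117.

1667 ± 117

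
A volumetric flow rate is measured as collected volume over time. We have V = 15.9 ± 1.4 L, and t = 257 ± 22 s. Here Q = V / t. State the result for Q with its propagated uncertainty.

Relative error in a monomial: (δQ/Q)² = Σ (nᵢ · δxᵢ/xᵢ)².
  (1·δV/V)² = (1×0.0881)² = 0.00775;  (-1·δt/t)² = (-1×0.0856)² = 0.00733
δQ/Q = √(0.0151) = 0.123
Q = 0.0619 L/s, so δQ = 0.123 × 0.0619 = 0.00760 L/s.

0.0619 ± 0.00760 L/s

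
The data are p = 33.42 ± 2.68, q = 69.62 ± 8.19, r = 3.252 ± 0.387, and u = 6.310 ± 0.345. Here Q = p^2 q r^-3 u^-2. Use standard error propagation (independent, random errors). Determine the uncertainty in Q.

Products/powers → add relative errors in quadrature, weighted by exponent:
  (2·δp/p)² = (2×0.0802)² = 0.0257;  (1·δq/q)² = (1×0.118)² = 0.0138;  (-3·δr/r)² = (-3×0.119)² = 0.127;  (-2·δu/u)² = (-2×0.0547)² = 0.0120
δQ/Q = √(0.179) = 0.423
Q = 56.79, so δQ = 0.423 × 56.79 = 24.0.

24.0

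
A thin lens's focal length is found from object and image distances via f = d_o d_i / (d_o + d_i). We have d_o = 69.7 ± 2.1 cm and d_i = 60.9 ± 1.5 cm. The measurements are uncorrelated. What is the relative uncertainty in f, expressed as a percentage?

1.92%

∂f/∂d_o = (d_i/(d_o+d_i))² = 0.217;  ∂f/∂d_i = (d_o/(d_o+d_i))² = 0.285
δf = √((∂f/∂d_o · δd_o)² + (∂f/∂d_i · δd_i)²) = √(0.209 + 0.183) = 0.625 cm
f = 32.5 cm, so δf/f = 0.625/32.5 = 0.0192.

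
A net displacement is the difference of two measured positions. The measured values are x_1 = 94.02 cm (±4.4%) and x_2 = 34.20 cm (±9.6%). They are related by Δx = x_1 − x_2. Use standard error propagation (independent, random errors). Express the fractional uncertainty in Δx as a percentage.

Δx is a linear combination, so absolute uncertainties add in quadrature:
  (δx_1)² = 17.1;  (δx_2)² = 10.8
δΔx = √(27.9) = 5.28 cm
Δx = 59.82 cm, so δΔx/Δx = 5.28/59.82 = 0.0883.

8.83%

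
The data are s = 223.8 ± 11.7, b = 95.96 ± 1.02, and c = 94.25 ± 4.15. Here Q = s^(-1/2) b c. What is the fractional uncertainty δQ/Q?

For a monomial Q ∝ s^(-1/2), b, c, fractional errors add in quadrature:
  (−½·δs/s)² = (-0.5×0.0523)² = 0.000683;  (1·δb/b)² = (1×0.0106)² = 0.000113;  (1·δc/c)² = (1×0.0440)² = 0.00194
δQ/Q = √(0.00274) = 0.0523

0.0523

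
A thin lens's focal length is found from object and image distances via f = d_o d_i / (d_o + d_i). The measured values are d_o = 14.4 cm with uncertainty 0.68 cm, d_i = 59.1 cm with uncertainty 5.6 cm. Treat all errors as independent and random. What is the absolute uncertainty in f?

∂f/∂d_o = (d_i/(d_o+d_i))² = 0.647;  ∂f/∂d_i = (d_o/(d_o+d_i))² = 0.0384
δf = √((∂f/∂d_o · δd_o)² + (∂f/∂d_i · δd_i)²) = √(0.193 + 0.0462) = 0.489 cm

0.489 cm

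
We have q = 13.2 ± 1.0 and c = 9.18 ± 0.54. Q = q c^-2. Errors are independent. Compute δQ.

Since Q is a product/quotient, work with relative uncertainties:
  (1·δq/q)² = (1×0.0758)² = 0.00574;  (-2·δc/c)² = (-2×0.0588)² = 0.0138
δQ/Q = √(0.0196) = 0.140
Q = 0.157, so δQ = 0.140 × 0.157 = 0.0219.

0.0219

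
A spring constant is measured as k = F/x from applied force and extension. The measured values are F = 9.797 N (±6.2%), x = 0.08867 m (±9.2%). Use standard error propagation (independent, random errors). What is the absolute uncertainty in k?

Since k is a product/quotient, work with relative uncertainties:
  (1·δF/F)² = (1×0.0620)² = 0.00384;  (-1·δx/x)² = (-1×0.0920)² = 0.00846
δk/k = √(0.0123) = 0.111
k = 110.5 N/m, so δk = 0.111 × 110.5 = 12.3 N/m.

12.3 N/m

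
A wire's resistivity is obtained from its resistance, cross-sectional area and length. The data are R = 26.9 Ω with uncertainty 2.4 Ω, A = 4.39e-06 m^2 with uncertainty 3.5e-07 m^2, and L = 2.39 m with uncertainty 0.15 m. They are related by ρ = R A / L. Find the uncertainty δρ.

6.68e-06 Ω·m

Since ρ is a product/quotient, work with relative uncertainties:
  (1·δR/R)² = (1×0.0892)² = 0.00796;  (1·δA/A)² = (1×0.0797)² = 0.00636;  (-1·δL/L)² = (-1×0.0628)² = 0.00394
δρ/ρ = √(0.0183) = 0.135
ρ = 4.94e-05 Ω·m, so δρ = 0.135 × 4.94e-05 = 6.68e-06 Ω·m.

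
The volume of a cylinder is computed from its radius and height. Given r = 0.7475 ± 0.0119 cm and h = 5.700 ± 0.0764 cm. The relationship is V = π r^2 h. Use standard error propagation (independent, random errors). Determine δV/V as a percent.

Relative error in a monomial: (δV/V)² = Σ (nᵢ · δxᵢ/xᵢ)².
  (2·δr/r)² = (2×0.0159)² = 0.00101;  (1·δh/h)² = (1×0.0134)² = 0.000180
δV/V = √(0.00119) = 0.0345

3.45%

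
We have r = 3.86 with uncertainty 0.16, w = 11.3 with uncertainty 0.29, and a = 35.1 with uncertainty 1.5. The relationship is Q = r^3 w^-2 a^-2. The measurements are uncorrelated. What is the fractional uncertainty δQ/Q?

Since Q is a product/quotient, work with relative uncertainties:
  (3·δr/r)² = (3×0.0415)² = 0.0155;  (-2·δw/w)² = (-2×0.0257)² = 0.00263;  (-2·δa/a)² = (-2×0.0427)² = 0.00731
δQ/Q = √(0.0254) = 0.159

0.159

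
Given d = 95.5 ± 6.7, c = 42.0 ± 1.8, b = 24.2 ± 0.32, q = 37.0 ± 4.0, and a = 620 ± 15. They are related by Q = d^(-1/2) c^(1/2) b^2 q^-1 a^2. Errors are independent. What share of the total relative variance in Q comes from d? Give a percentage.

(δQ/Q)² = (−½·δd/d)² + (½·δc/c)² + (2·δb/b)² + (-1·δq/q)² + (2·δa/a)²
  d term: (-0.5×0.0702)² = 0.00123
  c term: (0.5×0.0429)² = 0.000459
  b term: (2×0.0132)² = 0.000699
  q term: (-1×0.108)² = 0.0117
  a term: (2×0.0242)² = 0.00234
Total = 0.0164. Share from d = 0.00123/0.0164 = 0.0749.

7.49%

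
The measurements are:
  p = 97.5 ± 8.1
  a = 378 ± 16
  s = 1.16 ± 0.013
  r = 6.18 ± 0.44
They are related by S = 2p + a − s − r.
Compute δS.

Absolute uncertainties add in quadrature for a linear combination:
  (2·δp)² = 262;  (δa)² = 256;  (δs)² = 0.000169;  (δr)² = 0.194
δS = √(519) = 22.8

22.8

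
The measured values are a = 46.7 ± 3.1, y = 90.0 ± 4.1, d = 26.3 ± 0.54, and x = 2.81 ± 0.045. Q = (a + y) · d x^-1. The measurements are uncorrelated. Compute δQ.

58.5

Let u = a + y = 137. δu = √(δa² + δy²) = √(9.61 + 16.8) = 5.14, so δu/u = 0.0376.
Q is then a monomial in u, d, x:
δQ/Q = √((δu/u)² + (1·δd/d)² + (-1·δx/x)²) = √(0.00141 + 0.000422 + 0.000256) = 0.0457
Q = 1280, so δQ = 0.0457 × 1280 = 58.5.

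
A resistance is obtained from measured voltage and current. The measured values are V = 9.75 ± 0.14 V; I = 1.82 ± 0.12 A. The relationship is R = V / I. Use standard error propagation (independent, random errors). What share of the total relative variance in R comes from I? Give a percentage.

(δR/R)² = (1·δV/V)² + (-1·δI/I)²
  V term: (1×0.0144)² = 0.000206
  I term: (-1×0.0659)² = 0.00435
Total = 0.00455. Share from I = 0.00435/0.00455 = 0.955.

95.5%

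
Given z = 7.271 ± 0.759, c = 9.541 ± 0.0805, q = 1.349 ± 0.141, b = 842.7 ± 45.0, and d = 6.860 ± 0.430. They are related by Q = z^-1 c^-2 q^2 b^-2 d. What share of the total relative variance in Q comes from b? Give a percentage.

(δQ/Q)² = (-1·δz/z)² + (-2·δc/c)² + (2·δq/q)² + (-2·δb/b)² + (1·δd/d)²
  z term: (-1×0.104)² = 0.0109
  c term: (-2×0.00844)² = 0.000285
  q term: (2×0.105)² = 0.0437
  b term: (-2×0.0534)² = 0.0114
  d term: (1×0.0627)² = 0.00393
Total = 0.0702. Share from b = 0.0114/0.0702 = 0.162.

16.2%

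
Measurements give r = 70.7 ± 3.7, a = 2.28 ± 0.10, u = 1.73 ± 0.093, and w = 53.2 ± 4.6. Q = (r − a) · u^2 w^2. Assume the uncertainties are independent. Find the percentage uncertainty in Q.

21.1%

Let h = r − a = 68.4. δh = √(δr² + δa²) = √(13.7 + 0.0100) = 3.70, so δh/h = 0.0541.
Q is then a monomial in h, u, w:
δQ/Q = √((δh/h)² + (2·δu/u)² + (2·δw/w)²) = √(0.00293 + 0.0116 + 0.0299) = 0.211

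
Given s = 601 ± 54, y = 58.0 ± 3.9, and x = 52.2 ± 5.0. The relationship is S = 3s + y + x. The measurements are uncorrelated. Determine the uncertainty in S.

162

Sums and differences: (δS)² = Σ (cᵢ δxᵢ)².
  (3·δs)² = 26200;  (δy)² = 15.2;  (δx)² = 25.0
δS = √(26300) = 162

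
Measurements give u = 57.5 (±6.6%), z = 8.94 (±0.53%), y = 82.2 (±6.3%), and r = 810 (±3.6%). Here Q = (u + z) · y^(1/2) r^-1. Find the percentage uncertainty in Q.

Let w = u + z = 66.4. δw = √(δu² + δz²) = √(14.4 + 0.00225) = 3.80, so δw/w = 0.0571.
Q is then a monomial in w, y, r:
δQ/Q = √((δw/w)² + (½·δy/y)² + (-1·δr/r)²) = √(0.00326 + 0.000992 + 0.00130) = 0.0745

7.45%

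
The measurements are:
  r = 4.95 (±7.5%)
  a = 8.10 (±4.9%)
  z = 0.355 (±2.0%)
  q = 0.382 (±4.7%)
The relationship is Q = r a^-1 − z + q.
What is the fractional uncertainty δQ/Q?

Let p = r·a^-1 = 0.611. δp/p = √((1·δr/r)² + (-1·δa/a)²) = √(0.00562 + 0.00240) = 0.0896, so δp = 0.0547.
Q = p − z + q: δQ = √(δp² + δz² + δq²) = √(0.00300 + 5.04e-05 + 0.000322) = 0.0581
Q = 0.638, so δQ/Q = 0.0581/0.638 = 0.0910.

0.0910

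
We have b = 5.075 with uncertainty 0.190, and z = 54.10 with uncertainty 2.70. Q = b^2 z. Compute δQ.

125

Each factor contributes (exponent × relative error)² to (δQ/Q)²:
  (2·δb/b)² = (2×0.0374)² = 0.00561;  (1·δz/z)² = (1×0.0499)² = 0.00249
δQ/Q = √(0.00810) = 0.0900
Q = 1393, so δQ = 0.0900 × 1393 = 125.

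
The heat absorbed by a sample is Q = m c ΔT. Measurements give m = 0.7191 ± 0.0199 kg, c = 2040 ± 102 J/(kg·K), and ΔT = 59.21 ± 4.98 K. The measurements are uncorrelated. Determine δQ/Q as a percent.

10.2%

Each factor contributes (exponent × relative error)² to (δQ/Q)²:
  (1·δm/m)² = (1×0.0277)² = 0.000766;  (1·δc/c)² = (1×0.0500)² = 0.00250;  (1·δΔT/ΔT)² = (1×0.0841)² = 0.00707
δQ/Q = √(0.0103) = 0.102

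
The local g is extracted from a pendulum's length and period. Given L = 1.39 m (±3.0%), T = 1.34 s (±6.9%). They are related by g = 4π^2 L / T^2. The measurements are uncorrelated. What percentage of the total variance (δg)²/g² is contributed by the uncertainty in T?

(δg/g)² = (1·δL/L)² + (-2·δT/T)²
  L term: (1×0.0300)² = 0.000900
  T term: (-2×0.0690)² = 0.0190
Total = 0.0199. Share from T = 0.0190/0.0199 = 0.955.

95.5%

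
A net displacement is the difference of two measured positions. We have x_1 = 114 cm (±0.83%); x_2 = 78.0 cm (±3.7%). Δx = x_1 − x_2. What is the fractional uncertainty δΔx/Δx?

Δx is a linear combination, so absolute uncertainties add in quadrature:
  (δx_1)² = 0.895;  (δx_2)² = 8.33
δΔx = √(9.22) = 3.04 cm
Δx = 36.0 cm, so δΔx/Δx = 3.04/36.0 = 0.0844.

0.0844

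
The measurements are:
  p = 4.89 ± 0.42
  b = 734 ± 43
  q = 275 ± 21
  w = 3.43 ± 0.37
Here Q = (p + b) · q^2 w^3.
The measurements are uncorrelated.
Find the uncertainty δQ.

Let u = p + b = 739. δu = √(δp² + δb²) = √(0.176 + 1850) = 43.0, so δu/u = 0.0582.
Q is then a monomial in u, q, w:
δQ/Q = √((δu/u)² + (2·δq/q)² + (3·δw/w)²) = √(0.00339 + 0.0233 + 0.105) = 0.363
Q = 2.25e+09, so δQ = 0.363 × 2.25e+09 = 8.18e+08.

8.18e+08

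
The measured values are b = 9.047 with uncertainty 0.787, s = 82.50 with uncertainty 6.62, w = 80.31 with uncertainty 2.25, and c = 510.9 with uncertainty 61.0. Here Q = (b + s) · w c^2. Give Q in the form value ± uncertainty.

(1.919 ± 0.482) × 10^9

Let u = b + s = 91.55. δu = √(δb² + δs²) = √(0.619 + 43.8) = 6.67, so δu/u = 0.0728.
Q is then a monomial in u, w, c:
δQ/Q = √((δu/u)² + (1·δw/w)² + (2·δc/c)²) = √(0.00530 + 0.000785 + 0.0570) = 0.251
Q = 1.919e+09, so δQ = 0.251 × 1.919e+09 = 4.82e+08.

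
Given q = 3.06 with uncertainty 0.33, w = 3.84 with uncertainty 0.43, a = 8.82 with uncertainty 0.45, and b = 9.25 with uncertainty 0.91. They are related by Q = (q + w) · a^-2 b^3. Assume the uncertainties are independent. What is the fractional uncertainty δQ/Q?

0.322

Let u = q + w = 6.90. δu = √(δq² + δw²) = √(0.109 + 0.185) = 0.542, so δu/u = 0.0786.
Q is then a monomial in u, a, b:
δQ/Q = √((δu/u)² + (-2·δa/a)² + (3·δb/b)²) = √(0.00617 + 0.0104 + 0.0871) = 0.322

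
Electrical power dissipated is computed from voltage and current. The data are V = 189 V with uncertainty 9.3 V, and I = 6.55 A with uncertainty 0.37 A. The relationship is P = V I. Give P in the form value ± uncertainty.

1240 ± 92.7 W

For a monomial P ∝ V, I, fractional errors add in quadrature:
  (1·δV/V)² = (1×0.0492)² = 0.00242;  (1·δI/I)² = (1×0.0565)² = 0.00319
δP/P = √(0.00561) = 0.0749
P = 1240 W, so δP = 0.0749 × 1240 = 92.7 W.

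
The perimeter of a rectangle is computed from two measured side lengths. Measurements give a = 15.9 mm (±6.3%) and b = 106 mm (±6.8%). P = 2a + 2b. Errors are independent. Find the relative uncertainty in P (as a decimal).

Absolute uncertainties add in quadrature for a linear combination:
  (2·δa)² = 4.01;  (2·δb)² = 208
δP = √(212) = 14.6 mm
P = 244 mm, so δP/P = 14.6/244 = 0.0597.

0.0597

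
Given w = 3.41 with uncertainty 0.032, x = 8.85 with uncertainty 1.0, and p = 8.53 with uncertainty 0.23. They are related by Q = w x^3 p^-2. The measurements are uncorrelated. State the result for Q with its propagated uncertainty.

32.5 ± 11.2

Q is a product of powers, so relative uncertainties combine in quadrature:
  (1·δw/w)² = (1×0.00938)² = 8.81e-05;  (3·δx/x)² = (3×0.113)² = 0.115;  (-2·δp/p)² = (-2×0.0270)² = 0.00291
δQ/Q = √(0.118) = 0.343
Q = 32.5, so δQ = 0.343 × 32.5 = 11.2.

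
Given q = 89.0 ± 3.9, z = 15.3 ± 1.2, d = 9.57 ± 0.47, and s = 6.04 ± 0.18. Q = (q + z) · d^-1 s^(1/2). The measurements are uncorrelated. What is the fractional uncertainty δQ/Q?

Let u = q + z = 104. δu = √(δq² + δz²) = √(15.2 + 1.44) = 4.08, so δu/u = 0.0391.
Q is then a monomial in u, d, s:
δQ/Q = √((δu/u)² + (-1·δd/d)² + (½·δs/s)²) = √(0.00153 + 0.00241 + 0.000222) = 0.0645

0.0645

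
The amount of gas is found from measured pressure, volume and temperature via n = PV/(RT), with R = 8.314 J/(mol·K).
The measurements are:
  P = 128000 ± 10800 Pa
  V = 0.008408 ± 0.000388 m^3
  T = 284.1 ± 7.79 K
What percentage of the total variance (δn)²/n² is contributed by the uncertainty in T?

(δn/n)² = (1·δP/P)² + (1·δV/V)² + (-1·δT/T)²
  P term: (1×0.0844)² = 0.00712
  V term: (1×0.0461)² = 0.00213
  T term: (-1×0.0274)² = 0.000752
Total = 0.0100. Share from T = 0.000752/0.0100 = 0.0752.

7.52%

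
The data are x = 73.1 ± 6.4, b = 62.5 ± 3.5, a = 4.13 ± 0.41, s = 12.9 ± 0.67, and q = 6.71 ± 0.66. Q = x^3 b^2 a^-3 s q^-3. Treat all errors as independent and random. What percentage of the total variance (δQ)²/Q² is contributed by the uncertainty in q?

(δQ/Q)² = (3·δx/x)² + (2·δb/b)² + (-3·δa/a)² + (1·δs/s)² + (-3·δq/q)²
  x term: (3×0.0876)² = 0.0690
  b term: (2×0.0560)² = 0.0125
  a term: (-3×0.0993)² = 0.0887
  s term: (1×0.0519)² = 0.00270
  q term: (-3×0.0984)² = 0.0871
Total = 0.260. Share from q = 0.0871/0.260 = 0.335.

33.5%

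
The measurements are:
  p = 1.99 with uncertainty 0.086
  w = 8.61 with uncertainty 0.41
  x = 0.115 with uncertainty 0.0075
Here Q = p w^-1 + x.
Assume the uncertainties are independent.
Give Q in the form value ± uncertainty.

0.346 ± 0.0166

Let h = p·w^-1 = 0.231. δh/h = √((1·δp/p)² + (-1·δw/w)²) = √(0.00187 + 0.00227) = 0.0643, so δh = 0.0149.
Q = h + x: δQ = √(δh² + δx²) = √(0.000221 + 5.62e-05) = 0.0166
Q = 0.346.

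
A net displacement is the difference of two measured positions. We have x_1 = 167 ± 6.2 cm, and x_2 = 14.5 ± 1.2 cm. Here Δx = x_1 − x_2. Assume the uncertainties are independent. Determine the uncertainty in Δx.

Each term contributes (cᵢ δxᵢ)² to (δΔx)²:
  (δx_1)² = 38.4;  (δx_2)² = 1.44
δΔx = √(39.9) = 6.32 cm

6.32 cm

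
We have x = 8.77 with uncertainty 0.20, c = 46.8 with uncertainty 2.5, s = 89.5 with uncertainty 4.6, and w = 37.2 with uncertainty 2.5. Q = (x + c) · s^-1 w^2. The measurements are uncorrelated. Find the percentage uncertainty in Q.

Let u = x + c = 55.6. δu = √(δx² + δc²) = √(0.0400 + 6.25) = 2.51, so δu/u = 0.0451.
Q is then a monomial in u, s, w:
δQ/Q = √((δu/u)² + (-1·δs/s)² + (2·δw/w)²) = √(0.00204 + 0.00264 + 0.0181) = 0.151

15.1%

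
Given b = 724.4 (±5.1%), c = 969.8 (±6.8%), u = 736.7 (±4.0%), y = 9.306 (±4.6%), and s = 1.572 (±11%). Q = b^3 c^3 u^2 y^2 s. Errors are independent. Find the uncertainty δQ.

7.77e+24

Each factor contributes (exponent × relative error)² to (δQ/Q)²:
  (3·δb/b)² = (3×0.0510)² = 0.0234;  (3·δc/c)² = (3×0.0680)² = 0.0416;  (2·δu/u)² = (2×0.0400)² = 0.00640;  (2·δy/y)² = (2×0.0460)² = 0.00846;  (1·δs/s)² = (1×0.110)² = 0.0121
δQ/Q = √(0.0920) = 0.303
Q = 2.562e+25, so δQ = 0.303 × 2.562e+25 = 7.77e+24.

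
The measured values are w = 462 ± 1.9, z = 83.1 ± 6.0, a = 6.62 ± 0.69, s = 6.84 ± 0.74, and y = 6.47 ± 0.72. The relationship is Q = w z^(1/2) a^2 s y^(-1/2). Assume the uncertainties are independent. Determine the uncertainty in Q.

Products/powers → add relative errors in quadrature, weighted by exponent:
  (1·δw/w)² = (1×0.00411)² = 1.69e-05;  (½·δz/z)² = (0.5×0.0722)² = 0.00130;  (2·δa/a)² = (2×0.104)² = 0.0435;  (1·δs/s)² = (1×0.108)² = 0.0117;  (−½·δy/y)² = (-0.5×0.111)² = 0.00310
δQ/Q = √(0.0596) = 0.244
Q = 4.96e+05, so δQ = 0.244 × 4.96e+05 = 1.21e+05.

1.21e+05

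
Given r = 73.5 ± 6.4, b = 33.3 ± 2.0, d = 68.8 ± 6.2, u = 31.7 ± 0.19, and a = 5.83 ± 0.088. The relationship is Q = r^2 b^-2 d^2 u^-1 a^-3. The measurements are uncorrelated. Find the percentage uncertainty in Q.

Q is a product of powers, so relative uncertainties combine in quadrature:
  (2·δr/r)² = (2×0.0871)² = 0.0303;  (-2·δb/b)² = (-2×0.0601)² = 0.0144;  (2·δd/d)² = (2×0.0901)² = 0.0325;  (-1·δu/u)² = (-1×0.00599)² = 3.59e-05;  (-3·δa/a)² = (-3×0.0151)² = 0.00205
δQ/Q = √(0.0793) = 0.282

28.2%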